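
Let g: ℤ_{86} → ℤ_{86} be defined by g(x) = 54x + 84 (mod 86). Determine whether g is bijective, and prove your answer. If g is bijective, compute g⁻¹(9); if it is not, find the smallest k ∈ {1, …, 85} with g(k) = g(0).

43

We have gcd(54, 86) = 2 > 1. Taking s = 0 and t = 43: g(0) = 84 and g(43) = 54·43 + 84 = 2406 ≡ 84 (mod 86).
So g(0) = g(43) while 0 ≠ 43, so g is not injective, hence not bijective.
Since g is not bijective, we find the least positive k with g(k) = g(0): this means 54k ≡ 0 (mod 86), i.e. 86 ∣ 54k. Since gcd(54, 86) = 2, dividing through by 2 this holds exactly when 43 ∣ 27k, and as gcd(27, 43) = 1, exactly when 43 ∣ k.
The smallest positive such k is 43.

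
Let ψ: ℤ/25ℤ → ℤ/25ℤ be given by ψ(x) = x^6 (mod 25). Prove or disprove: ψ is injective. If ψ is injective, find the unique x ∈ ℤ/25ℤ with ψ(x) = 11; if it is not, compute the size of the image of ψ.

ψ(0) = 0^6 = 0.
ψ(5): Repeated squaring mod 25: 5^1 ≡ 5, 5^2 ≡ 5² = 25 ≡ 0, 5^4 ≡ 0² = 0. Since 6 = 4 + 2, 5^6 ≡ 0·0: 0·0 = 0. So 5^6 ≡ 0 (mod 25).
So ψ(0) = ψ(5) = 0 while 0 ≠ 5, thus ψ is not injective.
Since ψ is not injective, we determine |image(ψ)|. Computing x^6 mod 25 for each x (by repeated squaring, reducing mod 25 at every step), the values ψ(0), ψ(1), …, ψ(24) are: 0, 1, 14, 4, 21, 0, 6, 24, 19, 16, 0, 11, 9, 9, 11, 0, 16, 19, 24, 6, 0, 21, 4, 14, 1.
The distinct values are {0, 1, 4, 6, 9, 11, 14, 16, 19, 21, 24}; there are 11 of them.

11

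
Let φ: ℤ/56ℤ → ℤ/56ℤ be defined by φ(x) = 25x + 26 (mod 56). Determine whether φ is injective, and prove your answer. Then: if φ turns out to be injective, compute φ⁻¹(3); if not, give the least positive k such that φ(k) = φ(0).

17

Suppose φ(s) = φ(t) in ℤ/56ℤ. Then 25s + 26 ≡ 25t + 26 (mod 56), therefore 25(s − t) ≡ 0 (mod 56).
Since gcd(25, 56) = 1, 25 is invertible modulo 56, thus s − t ≡ 0 (mod 56), i.e. s = t.
So φ is injective.
We now compute 25⁻¹ mod 56 explicitly. Euclid's algorithm: 56 = 2·25 + 6, 25 = 4·6 + 1; back-substituting gives 1 = 9·25 − 4·56, so 25⁻¹ ≡ 9 (mod 56).
Since φ is injective, we find φ⁻¹(3): we need 25x ≡ 3 − 26 ≡ 33 (mod 56). Using 25⁻¹ = 9: x ≡ 9·33 = 297 = 5·56 + 17, so x = 17.
Check: φ(17) = 25·17 + 26 = 451 = 8·56 + 3 ≡ 3 (mod 56).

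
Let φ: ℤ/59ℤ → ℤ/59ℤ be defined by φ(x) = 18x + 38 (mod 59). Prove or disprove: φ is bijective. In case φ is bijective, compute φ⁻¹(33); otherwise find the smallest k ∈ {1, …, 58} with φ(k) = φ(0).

If φ(s) = φ(t), then 18s ≡ 18t (mod 59). Because gcd(18, 59) = 1, we may cancel 18 to get s ≡ t (mod 59).
We now compute 18⁻¹ mod 59 explicitly. Euclid's algorithm: 59 = 3·18 + 5, 18 = 3·5 + 3, 5 = 1·3 + 2, 3 = 1·2 + 1; back-substituting gives 1 = 23·18 − 7·59, so 18⁻¹ ≡ 23 (mod 59).
Then y ↦ 23(y − 38) is a two-sided inverse to φ, so every y ∈ ℤ/59ℤ has a preimage.
Hence φ is bijective.
Since φ is bijective, we compute φ⁻¹(33): solve 18x + 38 ≡ 33 (mod 59), i.e. 18x ≡ 54 (mod 59).
Multiplying by 18⁻¹ = 23 gives x ≡ 23·54 = 1242 = 21·59 + 3 ≡ 3 (mod 59).
Check: φ(3) = 18·3 + 38 = 92 = 1·59 + 33 ≡ 33 (mod 59).

3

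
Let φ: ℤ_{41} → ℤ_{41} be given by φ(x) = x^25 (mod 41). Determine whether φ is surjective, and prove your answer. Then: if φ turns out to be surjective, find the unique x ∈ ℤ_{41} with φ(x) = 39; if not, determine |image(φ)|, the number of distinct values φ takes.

φ(3): Repeated squaring mod 41: 3^1 ≡ 3, 3^2 ≡ 3² = 9, 3^4 ≡ 9² = 81 ≡ 40, 3^8 ≡ 40² = 1600 ≡ 1, 3^16 ≡ 1² = 1. Since 25 = 16 + 8 + 1, 3^25 ≡ 1·1·3: 1·1 = 1, then 1·3 = 3. So 3^25 ≡ 3 (mod 41).
φ(7): Repeated squaring mod 41: 7^1 ≡ 7, 7^2 ≡ 7² = 49 ≡ 8, 7^4 ≡ 8² = 64 ≡ 23, 7^8 ≡ 23² = 529 ≡ 37, 7^16 ≡ 37² = 1369 ≡ 16. Since 25 = 16 + 8 + 1, 7^25 ≡ 16·37·7: 16·37 = 592 ≡ 18, then 18·7 = 126 ≡ 3. So 7^25 ≡ 3 (mod 41).
So φ(3) = φ(7) = 3 while 3 ≠ 7, so φ is not injective.
A non-injective map from the 41-element set ℤ_{41} to itself takes at most 40 distinct values, so it cannot be surjective. Hence φ is not surjective.
Since φ is not surjective, we determine |image(φ)|. Computing x^25 mod 41 for each x (by repeated squaring, reducing mod 41 at every step), the values φ(0), φ(1), …, φ(40) are: 0, 1, 32, 3, 40, 9, 14, 3, 9, 9, 1, 38, 38, 3, 14, 27, 1, 14, 1, 14, 32, 9, 27, 40, 27, 40, 14, 27, 38, 3, 3, 40, 32, 32, 38, 27, 32, 1, 38, 9, 40.
The distinct values are {0, 1, 3, 9, 14, 27, 32, 38, 40}; there are 9 of them.

9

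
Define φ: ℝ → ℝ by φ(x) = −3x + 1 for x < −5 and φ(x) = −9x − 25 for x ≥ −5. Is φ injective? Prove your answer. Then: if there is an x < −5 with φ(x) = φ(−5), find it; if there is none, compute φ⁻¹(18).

Both pieces are strictly decreasing (slopes −3 and −9), so each is injective on its own interval.
The left piece maps (−∞, −5) onto (16, ∞); the right piece maps [−5, ∞) onto (−∞, 20].
These images overlap. In particular φ(−5) = 20 (right piece), and solving −3x + 1 = 20 on the left piece gives x = −19/3 < −5.
So φ(−19/3) = φ(−5) with −19/3 ≠ −5, and φ is not injective. This x = −19/3 is the requested value below −5.

-19/3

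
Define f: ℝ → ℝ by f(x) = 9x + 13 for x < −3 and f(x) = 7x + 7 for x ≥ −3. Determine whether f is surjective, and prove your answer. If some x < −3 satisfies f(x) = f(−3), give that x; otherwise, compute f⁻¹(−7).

-2

Both pieces are strictly increasing (slopes 9 and 7), so each is injective on its own interval.
The left piece maps (−∞, −3) onto (−∞, −14); the right piece maps [−3, ∞) onto [−14, ∞).
These images together cover ℝ, so f is surjective.
Because the two images are disjoint, no x < −3 has f(x) = f(−3), so we compute f⁻¹(−7): −7 lies in [−14, ∞), so solve 7x + 7 = −7: x = (−7 − 7)/7 = −2.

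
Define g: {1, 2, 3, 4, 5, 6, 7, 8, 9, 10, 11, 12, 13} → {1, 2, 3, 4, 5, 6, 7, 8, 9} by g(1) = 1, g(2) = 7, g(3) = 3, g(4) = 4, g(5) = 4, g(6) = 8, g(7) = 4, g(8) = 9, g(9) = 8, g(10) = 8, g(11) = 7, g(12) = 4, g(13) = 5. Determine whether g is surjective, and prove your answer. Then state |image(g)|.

No element maps to 2, so g is not surjective.
The image of g is {1, 3, 4, 5, 7, 8, 9}, which has 7 elements.

7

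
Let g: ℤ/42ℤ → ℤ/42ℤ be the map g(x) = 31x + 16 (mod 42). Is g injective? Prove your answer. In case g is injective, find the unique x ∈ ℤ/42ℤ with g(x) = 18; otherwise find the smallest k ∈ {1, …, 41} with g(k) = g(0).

If g(u) = g(v), then 31u ≡ 31v (mod 42). Because gcd(31, 42) = 1, we may cancel 31 to get u ≡ v (mod 42).
Hence g is injective.
We now compute 31⁻¹ mod 42 explicitly. Euclid's algorithm: 42 = 1·31 + 11, 31 = 2·11 + 9, 11 = 1·9 + 2, 9 = 4·2 + 1; back-substituting gives 1 = 19·31 − 14·42, so 31⁻¹ ≡ 19 (mod 42).
Since g is injective, we compute g⁻¹(18): solve 31x + 16 ≡ 18 (mod 42), i.e. 31x ≡ 2 (mod 42).
Multiplying by 31⁻¹ = 19 gives x ≡ 19·2 = 38 ≡ 38 (mod 42).
Check: g(38) = 31·38 + 16 = 1194 = 28·42 + 18 ≡ 18 (mod 42).

38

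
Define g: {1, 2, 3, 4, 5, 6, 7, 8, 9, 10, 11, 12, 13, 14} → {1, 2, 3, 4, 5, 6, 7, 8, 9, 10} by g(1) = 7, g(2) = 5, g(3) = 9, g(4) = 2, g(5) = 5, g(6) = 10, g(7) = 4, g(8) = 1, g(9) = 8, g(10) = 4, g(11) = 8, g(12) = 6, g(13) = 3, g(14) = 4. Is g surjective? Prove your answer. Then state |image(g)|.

10

Every element of the codomain has a preimage: 1 = g(8), 2 = g(4), 3 = g(13), 4 = g(7), 5 = g(2), 6 = g(12), 7 = g(1), 8 = g(9), 9 = g(3), 10 = g(6).
Therefore g is surjective.
The image of g is {1, 2, 3, 4, 5, 6, 7, 8, 9, 10}, which has 10 elements.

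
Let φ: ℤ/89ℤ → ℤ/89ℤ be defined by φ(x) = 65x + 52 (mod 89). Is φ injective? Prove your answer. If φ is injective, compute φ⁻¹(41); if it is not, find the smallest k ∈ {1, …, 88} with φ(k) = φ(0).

Recall: injectivity means: for all u, v in the domain, φ(u) = φ(v) implies u = v.
Suppose φ(u) = φ(v) in ℤ/89ℤ. Then 65u + 52 ≡ 65v + 52 (mod 89), so 65(u − v) ≡ 0 (mod 89).
Since gcd(65, 89) = 1, 65 is invertible modulo 89, therefore u − v ≡ 0 (mod 89), i.e. u = v.
So φ is injective.
We now compute 65⁻¹ mod 89 explicitly. Euclid's algorithm: 89 = 1·65 + 24, 65 = 2·24 + 17, 24 = 1·17 + 7, 17 = 2·7 + 3, 7 = 2·3 + 1; back-substituting gives 1 = 63·65 − 46·89, so 65⁻¹ ≡ 63 (mod 89).
Since φ is injective, we find φ⁻¹(41): we need 65x ≡ 41 − 52 ≡ 78 (mod 89). Using 65⁻¹ = 63: x ≡ 63·78 = 4914 = 55·89 + 19, so x = 19.
Check: φ(19) = 65·19 + 52 = 1287 = 14·89 + 41 ≡ 41 (mod 89).

19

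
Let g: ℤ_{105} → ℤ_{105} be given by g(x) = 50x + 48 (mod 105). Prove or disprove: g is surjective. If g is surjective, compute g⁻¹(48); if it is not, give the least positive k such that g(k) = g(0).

21

Since gcd(50, 105) = 5, we have 50x ≡ 0 (mod 5) for all x, so g(x) ≡ 3 (mod 5).
But 0 ≢ 3 (mod 5), so 0 ∈ ℤ_{105} has no preimage. Hence g is not surjective.
Since g is not surjective, we find the least positive k with g(k) = g(0): this means 50k ≡ 0 (mod 105), i.e. 105 ∣ 50k. Since gcd(50, 105) = 5, dividing through by 5 this holds exactly when 21 ∣ 10k, and as gcd(10, 21) = 1, exactly when 21 ∣ k.
The smallest positive such k is 21.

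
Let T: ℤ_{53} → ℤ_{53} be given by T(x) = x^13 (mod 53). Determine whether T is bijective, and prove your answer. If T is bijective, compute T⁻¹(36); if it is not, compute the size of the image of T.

T(2): Repeated squaring mod 53: 2^1 ≡ 2, 2^2 ≡ 2² = 4, 2^4 ≡ 4² = 16, 2^8 ≡ 16² = 256 ≡ 44. Since 13 = 8 + 4 + 1, 2^13 ≡ 44·16·2: 44·16 = 704 ≡ 15, then 15·2 = 30. So 2^13 ≡ 30 (mod 53).
T(3): Repeated squaring mod 53: 3^1 ≡ 3, 3^2 ≡ 3² = 9, 3^4 ≡ 9² = 81 ≡ 28, 3^8 ≡ 28² = 784 ≡ 42. Since 13 = 8 + 4 + 1, 3^13 ≡ 42·28·3: 42·28 = 1176 ≡ 10, then 10·3 = 30. So 3^13 ≡ 30 (mod 53).
So T(2) = T(3) = 30 while 2 ≠ 3, hence T is not injective, hence not bijective.
Since T is not bijective, we determine |image(T)|. Computing x^13 mod 53 for each x (by repeated squaring, reducing mod 53 at every step), the values T(0), T(1), …, T(52) are: 0, 1, 30, 30, 52, 23, 52, 52, 23, 52, 1, 52, 23, 1, 23, 1, 1, 52, 23, 30, 30, 23, 23, 23, 1, 52, 30, 23, 1, 52, 30, 30, 30, 23, 23, 30, 1, 52, 52, 30, 52, 30, 1, 52, 1, 30, 1, 1, 30, 1, 23, 23, 52.
The distinct values are {0, 1, 23, 30, 52}; there are 5 of them.

5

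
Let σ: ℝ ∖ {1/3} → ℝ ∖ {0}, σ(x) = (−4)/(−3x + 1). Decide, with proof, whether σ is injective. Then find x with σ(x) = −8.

1/6

Suppose σ(a) = σ(b). Cross-multiplying: (−4)(−3b + 1) = (−4)(−3a + 1).
Expanding both sides and cancelling the symmetric terms leaves −12·(a − b) = 0. Since −12 ≠ 0, a = b. Therefore σ is injective.
Solving σ(x) = −8: cross-multiplying gives −4 = −8(−3x + 1), which rearranges to −24x = −4, so x = 1/6.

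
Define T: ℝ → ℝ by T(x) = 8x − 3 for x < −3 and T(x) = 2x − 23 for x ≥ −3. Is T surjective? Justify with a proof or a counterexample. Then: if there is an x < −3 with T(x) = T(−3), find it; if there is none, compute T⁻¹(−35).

-13/4

Both pieces are strictly increasing (slopes 8 and 2), so each is injective on its own interval.
The left piece maps (−∞, −3) onto (−∞, −27); the right piece maps [−3, ∞) onto [−29, ∞).
The union (−∞, −27) ∪ [−29, ∞) covers ℝ, so T is surjective.
For the follow-up: the images overlap, so an x < −3 with T(x) = T(−3) exists. T(−3) = −29; solving 8x − 3 = −29 for x < −3 gives x = (−29 + 3)/8 = −13/4.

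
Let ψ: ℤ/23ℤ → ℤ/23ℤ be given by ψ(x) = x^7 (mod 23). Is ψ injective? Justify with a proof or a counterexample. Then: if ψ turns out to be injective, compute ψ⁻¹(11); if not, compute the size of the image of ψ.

Since 23 is prime, the nonzero elements of ℤ/23ℤ form a cyclic group of order 22.
As gcd(7, 22) = 1, raising to the 7th power is a bijection on this group: if a^7 ≡ b^7 then (ab^{−1})^7 = 1, and the only element of order dividing gcd(7, 22) = 1 is 1, so a = b.
With ψ(0) = 0 this makes ψ injective on all of ℤ/23ℤ, hence bijective (finite equal-size domain and codomain). In particular ψ is injective.
Since ψ is injective, we find the preimage of 11. The inverse of x ↦ x^7 on (ℤ/23ℤ)^× is x ↦ x^19, because 7·19 = 133 = 6·22 + 1 ≡ 1 (mod 22) and x^{22} = 1 for x ≠ 0 (Fermat). So ψ⁻¹(11) = 11^19 mod 23.
Repeated squaring mod 23: 11^1 ≡ 11, 11^2 ≡ 11² = 121 ≡ 6, 11^4 ≡ 6² = 36 ≡ 13, 11^8 ≡ 13² = 169 ≡ 8, 11^16 ≡ 8² = 64 ≡ 18. Since 19 = 16 + 2 + 1, 11^19 ≡ 18·6·11: 18·6 = 108 ≡ 16, then 16·11 = 176 ≡ 15. So 11^19 ≡ 15 (mod 23).
Hence ψ⁻¹(11) = 15.

15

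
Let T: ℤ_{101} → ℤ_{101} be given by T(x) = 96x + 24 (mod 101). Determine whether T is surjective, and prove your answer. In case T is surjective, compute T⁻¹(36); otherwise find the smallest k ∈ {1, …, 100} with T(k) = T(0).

Since gcd(96, 101) = 1, 96 is invertible modulo 101. Euclid's algorithm: 101 = 1·96 + 5, 96 = 19·5 + 1; back-substituting gives 1 = 20·96 − 19·101, so 96⁻¹ ≡ 20 (mod 101).
Then y ↦ 20(y − 24) is a two-sided inverse to T, so every y ∈ ℤ_{101} has a preimage.
Therefore T is surjective.
Since T is surjective, we compute T⁻¹(36): solve 96x + 24 ≡ 36 (mod 101), i.e. 96x ≡ 12 (mod 101).
Multiplying by 96⁻¹ = 20 gives x ≡ 20·12 = 240 = 2·101 + 38 ≡ 38 (mod 101).
Check: T(38) = 96·38 + 24 = 3672 = 36·101 + 36 ≡ 36 (mod 101).

38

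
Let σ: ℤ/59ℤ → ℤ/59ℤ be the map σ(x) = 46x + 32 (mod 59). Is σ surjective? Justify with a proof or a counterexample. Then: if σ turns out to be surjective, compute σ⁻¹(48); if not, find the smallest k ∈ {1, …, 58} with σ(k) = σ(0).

By definition, σ is surjective if every y in the codomain equals σ(x) for some x in the domain.
Since gcd(46, 59) = 1, 46 is invertible modulo 59. Euclid's algorithm: 59 = 1·46 + 13, 46 = 3·13 + 7, 13 = 1·7 + 6, 7 = 1·6 + 1; back-substituting gives 1 = 9·46 − 7·59, so 46⁻¹ ≡ 9 (mod 59).
For any y ∈ ℤ/59ℤ, x = 9(y − 32) mod 59 satisfies σ(x) = 46·9(y − 32) + 32 ≡ y (since 46·9 ≡ 1 mod 59). So every y has a preimage.
So σ is surjective.
Since σ is surjective, we compute σ⁻¹(48): solve 46x + 32 ≡ 48 (mod 59), i.e. 46x ≡ 16 (mod 59).
Multiplying by 46⁻¹ = 9 gives x ≡ 9·16 = 144 = 2·59 + 26 ≡ 26 (mod 59).
Check: σ(26) = 46·26 + 32 = 1228 = 20·59 + 48 ≡ 48 (mod 59).

26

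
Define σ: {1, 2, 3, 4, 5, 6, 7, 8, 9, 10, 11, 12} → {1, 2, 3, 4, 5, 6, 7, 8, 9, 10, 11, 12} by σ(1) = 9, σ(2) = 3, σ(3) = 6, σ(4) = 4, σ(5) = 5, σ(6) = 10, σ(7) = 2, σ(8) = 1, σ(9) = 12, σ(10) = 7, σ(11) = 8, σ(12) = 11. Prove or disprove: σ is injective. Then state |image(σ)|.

12

The values σ(1), …, σ(12) are 9, 3, 6, 4, 5, 10, 2, 1, 12, 7, 8, 11 — all distinct.
So σ(u) = σ(v) only when u = v, and σ is injective.
The image of σ is {1, 2, 3, 4, 5, 6, 7, 8, 9, 10, 11, 12}, which has 12 elements.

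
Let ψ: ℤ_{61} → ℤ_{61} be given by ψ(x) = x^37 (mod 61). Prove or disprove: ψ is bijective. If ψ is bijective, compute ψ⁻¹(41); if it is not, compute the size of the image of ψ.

52

Since 61 is prime, the nonzero elements of ℤ_{61} form a cyclic group of order 60.
As gcd(37, 60) = 1, raising to the 37th power is a bijection on this group: if x_1^37 ≡ x_2^37 then (x_1x_2^{−1})^37 = 1, and the only element of order dividing gcd(37, 60) = 1 is 1, so x_1 = x_2.
With ψ(0) = 0 this makes ψ injective on all of ℤ_{61}, hence bijective (finite equal-size domain and codomain). In particular ψ is bijective.
Since ψ is bijective, we find the preimage of 41. The inverse of x ↦ x^37 on (ℤ_{61})^× is x ↦ x^13, because 37·13 = 481 = 8·60 + 1 ≡ 1 (mod 60) and x^{60} = 1 for x ≠ 0 (Fermat). So ψ⁻¹(41) = 41^13 mod 61.
Repeated squaring mod 61: 41^1 ≡ 41, 41^2 ≡ 41² = 1681 ≡ 34, 41^4 ≡ 34² = 1156 ≡ 58, 41^8 ≡ 58² = 3364 ≡ 9. Since 13 = 8 + 4 + 1, 41^13 ≡ 9·58·41: 9·58 = 522 ≡ 34, then 34·41 = 1394 ≡ 52. So 41^13 ≡ 52 (mod 61).
Hence ψ⁻¹(41) = 52.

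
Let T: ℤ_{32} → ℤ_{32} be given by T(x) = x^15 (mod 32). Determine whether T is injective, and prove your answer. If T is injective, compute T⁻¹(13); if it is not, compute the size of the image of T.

T(0) = 0^15 = 0.
T(2): Repeated squaring mod 32: 2^1 ≡ 2, 2^2 ≡ 2² = 4, 2^4 ≡ 4² = 16, 2^8 ≡ 16² = 256 ≡ 0. Since 15 = 8 + 4 + 2 + 1, 2^15 ≡ 0·16·4·2: 0·16 = 0, then 0·4 = 0, then 0·2 = 0. So 2^15 ≡ 0 (mod 32).
So T(0) = T(2) = 0 while 0 ≠ 2, therefore T is not injective.
Since T is not injective, we determine |image(T)|. Computing x^15 mod 32 for each x (by repeated squaring, reducing mod 32 at every step), the values T(0), T(1), …, T(31) are: 0, 1, 0, 11, 0, 13, 0, 23, 0, 25, 0, 3, 0, 5, 0, 15, 0, 17, 0, 27, 0, 29, 0, 7, 0, 9, 0, 19, 0, 21, 0, 31.
The distinct values are {0, 1, 3, 5, 7, 9, 11, 13, 15, 17, 19, 21, 23, 25, 27, 29, 31}; there are 17 of them.

17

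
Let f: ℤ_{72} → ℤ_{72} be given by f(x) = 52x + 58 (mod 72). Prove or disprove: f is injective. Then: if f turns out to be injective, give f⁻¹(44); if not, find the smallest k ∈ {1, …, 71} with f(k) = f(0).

18

By definition, injectivity means: for all a, b in the domain, f(a) = f(b) implies a = b.
We have gcd(52, 72) = 4 > 1. Taking a = 0 and b = 18: f(0) = 58 and f(18) = 52·18 + 58 = 994 ≡ 58 (mod 72).
So f(0) = f(18) while 0 ≠ 18, thus f is not injective.
Since f is not injective, we find the least positive k with f(k) = f(0): this means 52k ≡ 0 (mod 72), i.e. 72 ∣ 52k. Since gcd(52, 72) = 4, dividing through by 4 this holds exactly when 18 ∣ 13k, and as gcd(13, 18) = 1, exactly when 18 ∣ k.
The smallest positive such k is 18.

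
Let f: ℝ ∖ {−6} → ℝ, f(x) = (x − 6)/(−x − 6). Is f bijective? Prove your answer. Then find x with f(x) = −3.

-12

If f(x) = −1, cross-multiplying gives −1(x − 6) = 1(−x − 6), which simplifies to 6 = −6 — false.  So −1 has no preimage and f is not surjective.
Thus f is not bijective.
Solving f(x) = −3: cross-multiplying gives x − 6 = −3(−x − 6), which rearranges to −2x = 24, so x = −12.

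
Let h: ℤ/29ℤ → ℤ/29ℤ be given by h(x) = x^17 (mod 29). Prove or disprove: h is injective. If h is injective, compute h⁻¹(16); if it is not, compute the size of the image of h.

Since 29 is prime, the nonzero elements of ℤ/29ℤ form a cyclic group of order 28.
As gcd(17, 28) = 1, raising to the 17th power is a bijection on this group: if x_1^17 ≡ x_2^17 then (x_1x_2^{−1})^17 = 1, and the only element of order dividing gcd(17, 28) = 1 is 1, so x_1 = x_2.
With h(0) = 0 this makes h injective on all of ℤ/29ℤ, hence bijective (finite equal-size domain and codomain). In particular h is injective.
Since h is injective, we find the preimage of 16. The inverse of x ↦ x^17 on (ℤ/29ℤ)^× is x ↦ x^5, because 17·5 = 85 = 3·28 + 1 ≡ 1 (mod 28) and x^{28} = 1 for x ≠ 0 (Fermat). So h⁻¹(16) = 16^5 mod 29.
Repeated squaring mod 29: 16^1 ≡ 16, 16^2 ≡ 16² = 256 ≡ 24, 16^4 ≡ 24² = 576 ≡ 25. Since 5 = 4 + 1, 16^5 ≡ 25·16: 25·16 = 400 ≡ 23. So 16^5 ≡ 23 (mod 29).
Hence h⁻¹(16) = 23.

23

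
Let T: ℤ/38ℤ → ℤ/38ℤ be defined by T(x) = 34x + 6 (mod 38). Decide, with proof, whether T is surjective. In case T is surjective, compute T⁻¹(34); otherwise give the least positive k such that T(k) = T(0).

19

Since gcd(34, 38) = 2, we have 34x ≡ 0 (mod 2) for all x, so T(x) ≡ 0 (mod 2).
But 1 ≢ 0 (mod 2), so 1 ∈ ℤ/38ℤ has no preimage. So T is not surjective.
Since T is not surjective, we find the least positive k with T(k) = T(0): this means 34k ≡ 0 (mod 38), i.e. 38 ∣ 34k. Since gcd(34, 38) = 2, dividing through by 2 this holds exactly when 19 ∣ 17k, and as gcd(17, 19) = 1, exactly when 19 ∣ k.
The smallest positive such k is 19.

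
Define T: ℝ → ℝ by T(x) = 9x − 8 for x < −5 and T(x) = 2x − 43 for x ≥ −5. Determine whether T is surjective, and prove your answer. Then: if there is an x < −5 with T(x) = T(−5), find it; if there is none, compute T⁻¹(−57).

Both pieces are strictly increasing (slopes 9 and 2), so each is injective on its own interval.
The left piece maps (−∞, −5) onto (−∞, −53); the right piece maps [−5, ∞) onto [−53, ∞).
These images together cover ℝ, so T is surjective.
Because the two images are disjoint, no x < −5 has T(x) = T(−5), so we compute T⁻¹(−57): −57 lies in (−∞, −53), so solve 9x − 8 = −57: x = (−57 + 8)/9 = −49/9.

-49/9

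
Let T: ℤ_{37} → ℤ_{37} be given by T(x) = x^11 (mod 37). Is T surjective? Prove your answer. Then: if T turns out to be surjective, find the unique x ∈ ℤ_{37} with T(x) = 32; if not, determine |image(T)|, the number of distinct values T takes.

17

Since 37 is prime, the nonzero elements of ℤ_{37} form a cyclic group of order 36.
As gcd(11, 36) = 1, raising to the 11th power is a bijection on this group: if x_1^11 ≡ x_2^11 then (x_1x_2^{−1})^11 = 1, and the only element of order dividing gcd(11, 36) = 1 is 1, so x_1 = x_2.
With T(0) = 0 this makes T injective on all of ℤ_{37}, hence bijective (finite equal-size domain and codomain). In particular T is surjective.
Since T is surjective, we find the preimage of 32. The inverse of x ↦ x^11 on (ℤ_{37})^× is x ↦ x^23, because 11·23 = 253 = 7·36 + 1 ≡ 1 (mod 36) and x^{36} = 1 for x ≠ 0 (Fermat). So T⁻¹(32) = 32^23 mod 37.
Repeated squaring mod 37: 32^1 ≡ 32, 32^2 ≡ 32² = 1024 ≡ 25, 32^4 ≡ 25² = 625 ≡ 33, 32^8 ≡ 33² = 1089 ≡ 16, 32^16 ≡ 16² = 256 ≡ 34. Since 23 = 16 + 4 + 2 + 1, 32^23 ≡ 34·33·25·32: 34·33 = 1122 ≡ 12, then 12·25 = 300 ≡ 4, then 4·32 = 128 ≡ 17. So 32^23 ≡ 17 (mod 37).
Hence T⁻¹(32) = 17.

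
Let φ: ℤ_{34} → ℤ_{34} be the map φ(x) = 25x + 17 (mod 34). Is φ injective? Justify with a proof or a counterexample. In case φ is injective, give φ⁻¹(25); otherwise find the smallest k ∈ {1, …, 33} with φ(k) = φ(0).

18

Recall: φ is injective if φ(s) = φ(t) implies s = t.
Suppose φ(s) = φ(t) in ℤ_{34}. Then 25s + 17 ≡ 25t + 17 (mod 34), therefore 25(s − t) ≡ 0 (mod 34).
Since gcd(25, 34) = 1, 25 is invertible modulo 34, therefore s − t ≡ 0 (mod 34), i.e. s = t.
Therefore φ is injective.
We now compute 25⁻¹ mod 34 explicitly. Euclid's algorithm: 34 = 1·25 + 9, 25 = 2·9 + 7, 9 = 1·7 + 2, 7 = 3·2 + 1; back-substituting gives 1 = 15·25 − 11·34, so 25⁻¹ ≡ 15 (mod 34).
Since φ is injective, we compute φ⁻¹(25): solve 25x + 17 ≡ 25 (mod 34), i.e. 25x ≡ 8 (mod 34).
Multiplying by 25⁻¹ = 15 gives x ≡ 15·8 = 120 = 3·34 + 18 ≡ 18 (mod 34).
Check: φ(18) = 25·18 + 17 = 467 = 13·34 + 25 ≡ 25 (mod 34).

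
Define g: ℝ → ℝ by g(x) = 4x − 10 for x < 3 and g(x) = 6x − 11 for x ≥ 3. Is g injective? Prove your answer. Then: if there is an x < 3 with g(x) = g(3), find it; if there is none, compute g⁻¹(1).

Both pieces are strictly increasing (slopes 4 and 6), so each is injective on its own interval.
The left piece maps (−∞, 3) onto (−∞, 2); the right piece maps [3, ∞) onto [7, ∞).
These images are disjoint, so no value is attained by both pieces. Thus g is injective.
Because the two images are disjoint, no x < 3 has g(x) = g(3), so we compute g⁻¹(1): 1 lies in (−∞, 2), so solve 4x − 10 = 1: x = (1 + 10)/4 = 11/4.

11/4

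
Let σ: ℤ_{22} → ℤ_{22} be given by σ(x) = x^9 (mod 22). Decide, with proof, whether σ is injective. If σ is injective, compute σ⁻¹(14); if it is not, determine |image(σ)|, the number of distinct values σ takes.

Computing x^9 mod 22 for each x (by repeated squaring, reducing mod 22 at every step), the values σ(0), σ(1), …, σ(21) are: 0, 1, 6, 15, 14, 9, 2, 19, 18, 5, 10, 11, 12, 17, 4, 3, 20, 13, 8, 7, 16, 21.
Every element of ℤ_{22} appears exactly once in this list, so σ is a bijection, and in particular injective.
Since σ is injective, we read off the preimage of 14 from the same table: σ(4) = 14, so σ⁻¹(14) = 4.

4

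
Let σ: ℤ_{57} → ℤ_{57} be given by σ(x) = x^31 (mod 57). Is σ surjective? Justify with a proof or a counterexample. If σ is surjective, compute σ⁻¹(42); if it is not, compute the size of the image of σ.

Computing x^31 mod 57 for each x (by repeated squaring, reducing mod 57 at every step), the values σ(0), σ(1), …, σ(56) are: 0, 1, 41, 33, 28, 17, 42, 7, 8, 6, 13, 11, 12, 34, 2, 48, 43, 35, 18, 19, 20, 3, 52, 47, 36, 4, 26, 27, 25, 32, 30, 31, 53, 21, 10, 5, 54, 37, 38, 39, 22, 14, 9, 55, 23, 45, 46, 44, 51, 49, 50, 15, 40, 29, 24, 16, 56.
Every element of ℤ_{57} appears exactly once in this list, so σ is a bijection, and in particular surjective.
Since σ is surjective, we read off the preimage of 42 from the same table: σ(6) = 42, so σ⁻¹(42) = 6.

6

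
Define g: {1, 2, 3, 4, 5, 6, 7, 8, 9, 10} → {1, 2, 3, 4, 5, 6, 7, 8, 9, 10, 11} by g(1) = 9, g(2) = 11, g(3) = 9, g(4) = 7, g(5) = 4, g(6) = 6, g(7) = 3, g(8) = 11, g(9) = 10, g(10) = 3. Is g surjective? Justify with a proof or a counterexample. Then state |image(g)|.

7

No element maps to 1, so g is not surjective.
The image of g is {3, 4, 6, 7, 9, 10, 11}, which has 7 elements.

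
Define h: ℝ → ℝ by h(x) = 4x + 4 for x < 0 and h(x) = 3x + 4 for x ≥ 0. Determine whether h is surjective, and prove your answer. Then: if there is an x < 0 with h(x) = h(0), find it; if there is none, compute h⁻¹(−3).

-7/4

Both pieces are strictly increasing (slopes 4 and 3), so each is injective on its own interval.
The left piece maps (−∞, 0) onto (−∞, 4); the right piece maps [0, ∞) onto [4, ∞).
These images together cover ℝ, so h is surjective.
Because the two images are disjoint, no x < 0 has h(x) = h(0), so we compute h⁻¹(−3): −3 lies in (−∞, 4), so solve 4x + 4 = −3: x = (−3 − 4)/4 = −7/4.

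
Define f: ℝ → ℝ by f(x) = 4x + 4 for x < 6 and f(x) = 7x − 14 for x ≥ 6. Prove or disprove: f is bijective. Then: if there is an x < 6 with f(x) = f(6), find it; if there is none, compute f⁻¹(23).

Both pieces are strictly increasing (slopes 4 and 7), so each is injective on its own interval.
The left piece maps (−∞, 6) onto (−∞, 28); the right piece maps [6, ∞) onto [28, ∞).
Since 28 = 28, the images partition ℝ: f is injective and surjective, hence bijective.
Because the two images are disjoint, no x < 6 has f(x) = f(6), so we compute f⁻¹(23): 23 lies in (−∞, 28), so solve 4x + 4 = 23: x = (23 − 4)/4 = 19/4.

19/4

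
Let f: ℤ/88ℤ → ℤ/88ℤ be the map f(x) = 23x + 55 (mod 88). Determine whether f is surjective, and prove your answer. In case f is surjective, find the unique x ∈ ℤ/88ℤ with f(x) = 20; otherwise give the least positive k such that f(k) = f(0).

75

Recall that f is surjective if every y in the codomain equals f(x) for some x in the domain.
Since gcd(23, 88) = 1, 23 is invertible modulo 88. Euclid's algorithm: 88 = 3·23 + 19, 23 = 1·19 + 4, 19 = 4·4 + 3, 4 = 1·3 + 1; back-substituting gives 1 = 23·23 − 6·88, so 23⁻¹ ≡ 23 (mod 88).
Then y ↦ 23(y − 55) is a two-sided inverse to f, so every y ∈ ℤ/88ℤ has a preimage.
Thus f is surjective.
Since f is surjective, we compute f⁻¹(20): solve 23x + 55 ≡ 20 (mod 88), i.e. 23x ≡ 53 (mod 88).
Multiplying by 23⁻¹ = 23 gives x ≡ 23·53 = 1219 = 13·88 + 75 ≡ 75 (mod 88).
Check: f(75) = 23·75 + 55 = 1780 = 20·88 + 20 ≡ 20 (mod 88).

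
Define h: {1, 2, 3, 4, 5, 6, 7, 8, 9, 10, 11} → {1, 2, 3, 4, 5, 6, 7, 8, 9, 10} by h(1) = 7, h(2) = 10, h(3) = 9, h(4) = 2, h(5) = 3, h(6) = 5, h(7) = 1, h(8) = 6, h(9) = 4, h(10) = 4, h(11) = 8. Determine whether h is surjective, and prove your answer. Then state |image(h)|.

Every element of the codomain has a preimage: 1 = h(7), 2 = h(4), 3 = h(5), 4 = h(9), 5 = h(6), 6 = h(8), 7 = h(1), 8 = h(11), 9 = h(3), 10 = h(2).
Hence h is surjective.
The image of h is {1, 2, 3, 4, 5, 6, 7, 8, 9, 10}, which has 10 elements.

10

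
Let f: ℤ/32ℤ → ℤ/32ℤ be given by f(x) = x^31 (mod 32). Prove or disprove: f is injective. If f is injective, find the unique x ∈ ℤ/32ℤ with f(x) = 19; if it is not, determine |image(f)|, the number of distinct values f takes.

17

f(0) = 0^31 = 0.
f(2): Repeated squaring mod 32: 2^1 ≡ 2, 2^2 ≡ 2² = 4, 2^4 ≡ 4² = 16, 2^8 ≡ 16² = 256 ≡ 0, 2^16 ≡ 0² = 0. Since 31 = 16 + 8 + 4 + 2 + 1, 2^31 ≡ 0·0·16·4·2: 0·0 = 0, then 0·16 = 0, then 0·4 = 0, then 0·2 = 0. So 2^31 ≡ 0 (mod 32).
So f(0) = f(2) = 0 while 0 ≠ 2, hence f is not injective.
Since f is not injective, we determine |image(f)|. Computing x^31 mod 32 for each x (by repeated squaring, reducing mod 32 at every step), the values f(0), f(1), …, f(31) are: 0, 1, 0, 11, 0, 13, 0, 23, 0, 25, 0, 3, 0, 5, 0, 15, 0, 17, 0, 27, 0, 29, 0, 7, 0, 9, 0, 19, 0, 21, 0, 31.
The distinct values are {0, 1, 3, 5, 7, 9, 11, 13, 15, 17, 19, 21, 23, 25, 27, 29, 31}; there are 17 of them.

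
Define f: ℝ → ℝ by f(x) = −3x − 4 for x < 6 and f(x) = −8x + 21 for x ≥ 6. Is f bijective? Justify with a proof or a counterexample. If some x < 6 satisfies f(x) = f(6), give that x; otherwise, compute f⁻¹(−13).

3

Both pieces are strictly decreasing (slopes −3 and −8), so each is injective on its own interval.
The left piece maps (−∞, 6) onto (−22, ∞); the right piece maps [6, ∞) onto (−∞, −27].
The images leave a gap (−22 has no preimage), so f is not surjective, hence not bijective.
Because the two images are disjoint, no x < 6 has f(x) = f(6), so we compute f⁻¹(−13): −13 lies in (−22, ∞), so solve −3x − 4 = −13: x = (−13 + 4)/(−3) = 3.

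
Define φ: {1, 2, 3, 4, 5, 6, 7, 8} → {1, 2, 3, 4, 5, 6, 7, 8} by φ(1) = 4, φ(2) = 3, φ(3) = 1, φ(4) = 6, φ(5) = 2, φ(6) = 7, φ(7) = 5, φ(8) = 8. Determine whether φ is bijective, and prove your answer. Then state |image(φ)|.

The values 4, 3, 1, 6, 2, 7, 5, 8 are a permutation of {1, 2, 3, 4, 5, 6, 7, 8}: each element appears exactly once.
So φ is injective and surjective, hence bijective.
The image of φ is {1, 2, 3, 4, 5, 6, 7, 8}, which has 8 elements.

8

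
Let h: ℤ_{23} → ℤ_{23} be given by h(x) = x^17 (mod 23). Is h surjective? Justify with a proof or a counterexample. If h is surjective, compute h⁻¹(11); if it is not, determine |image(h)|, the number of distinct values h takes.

Since 23 is prime, the nonzero elements of ℤ_{23} form a cyclic group of order 22.
As gcd(17, 22) = 1, raising to the 17th power is a bijection on this group: if s^17 ≡ t^17 then (st^{−1})^17 = 1, and the only element of order dividing gcd(17, 22) = 1 is 1, so s = t.
With h(0) = 0 this makes h injective on all of ℤ_{23}, hence bijective (finite equal-size domain and codomain). In particular h is surjective.
Since h is surjective, we find the preimage of 11. The inverse of x ↦ x^17 on (ℤ_{23})^× is x ↦ x^13, because 17·13 = 221 = 10·22 + 1 ≡ 1 (mod 22) and x^{22} = 1 for x ≠ 0 (Fermat). So h⁻¹(11) = 11^13 mod 23.
Repeated squaring mod 23: 11^1 ≡ 11, 11^2 ≡ 11² = 121 ≡ 6, 11^4 ≡ 6² = 36 ≡ 13, 11^8 ≡ 13² = 169 ≡ 8. Since 13 = 8 + 4 + 1, 11^13 ≡ 8·13·11: 8·13 = 104 ≡ 12, then 12·11 = 132 ≡ 17. So 11^13 ≡ 17 (mod 23).
Hence h⁻¹(11) = 17.

17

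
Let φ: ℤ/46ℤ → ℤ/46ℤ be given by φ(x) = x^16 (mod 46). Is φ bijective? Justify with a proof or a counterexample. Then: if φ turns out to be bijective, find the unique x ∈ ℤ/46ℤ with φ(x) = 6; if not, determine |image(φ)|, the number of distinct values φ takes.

24

φ(22): Repeated squaring mod 46: 22^1 ≡ 22, 22^2 ≡ 22² = 484 ≡ 24, 22^4 ≡ 24² = 576 ≡ 24, 22^8 ≡ 24² = 576 ≡ 24, 22^16 ≡ 24² = 576 ≡ 24. So 22^16 ≡ 24 (mod 46).
φ(24): Repeated squaring mod 46: 24^1 ≡ 24, 24^2 ≡ 24² = 576 ≡ 24, 24^4 ≡ 24² = 576 ≡ 24, 24^8 ≡ 24² = 576 ≡ 24, 24^16 ≡ 24² = 576 ≡ 24. So 24^16 ≡ 24 (mod 46).
So φ(22) = φ(24) = 24 while 22 ≠ 24, thus φ is not injective, hence not bijective.
Since φ is not bijective, we determine |image(φ)|. Computing x^16 mod 46 for each x (by repeated squaring, reducing mod 46 at every step), the values φ(0), φ(1), …, φ(45) are: 0, 1, 32, 13, 12, 3, 2, 29, 16, 31, 4, 41, 18, 27, 8, 39, 6, 25, 26, 35, 36, 9, 24, 23, 24, 9, 36, 35, 26, 25, 6, 39, 8, 27, 18, 41, 4, 31, 16, 29, 2, 3, 12, 13, 32, 1.
The distinct values are {0, 1, 2, 3, 4, 6, 8, 9, 12, 13, 16, 18, 23, 24, 25, 26, 27, 29, 31, 32, 35, 36, 39, 41}; there are 24 of them.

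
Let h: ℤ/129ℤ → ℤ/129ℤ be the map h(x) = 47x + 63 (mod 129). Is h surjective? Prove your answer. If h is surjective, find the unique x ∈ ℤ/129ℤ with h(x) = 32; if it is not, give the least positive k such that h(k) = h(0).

46

Since gcd(47, 129) = 1, 47 is invertible modulo 129. Euclid's algorithm: 129 = 2·47 + 35, 47 = 1·35 + 12, 35 = 2·12 + 11, 12 = 1·11 + 1; back-substituting gives 1 = 11·47 − 4·129, so 47⁻¹ ≡ 11 (mod 129).
For any y ∈ ℤ/129ℤ, x = 11(y − 63) mod 129 satisfies h(x) = 47·11(y − 63) + 63 ≡ y (since 47·11 ≡ 1 mod 129). So every y has a preimage.
Therefore h is surjective.
Since h is surjective, we compute h⁻¹(32): solve 47x + 63 ≡ 32 (mod 129), i.e. 47x ≡ 98 (mod 129).
Multiplying by 47⁻¹ = 11 gives x ≡ 11·98 = 1078 = 8·129 + 46 ≡ 46 (mod 129).
Check: h(46) = 47·46 + 63 = 2225 = 17·129 + 32 ≡ 32 (mod 129).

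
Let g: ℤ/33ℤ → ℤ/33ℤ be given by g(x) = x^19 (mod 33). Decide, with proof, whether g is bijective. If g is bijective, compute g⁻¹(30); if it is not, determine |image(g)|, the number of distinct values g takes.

18

Computing x^19 mod 33 for each x (by repeated squaring, reducing mod 33 at every step), the values g(0), g(1), …, g(32) are: 0, 1, 17, 15, 25, 20, 24, 19, 29, 27, 10, 11, 12, 28, 26, 3, 31, 2, 30, 7, 5, 21, 22, 23, 6, 4, 14, 9, 13, 8, 18, 16, 32.
Every element of ℤ/33ℤ appears exactly once in this list, so g is a bijection, and in particular bijective.
Since g is bijective, we read off the preimage of 30 from the same table: g(18) = 30, so g⁻¹(30) = 18.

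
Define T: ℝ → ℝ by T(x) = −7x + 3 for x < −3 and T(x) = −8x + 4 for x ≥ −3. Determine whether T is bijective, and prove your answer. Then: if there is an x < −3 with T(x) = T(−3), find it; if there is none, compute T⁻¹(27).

-25/7

Both pieces are strictly decreasing (slopes −7 and −8), so each is injective on its own interval.
The left piece maps (−∞, −3) onto (24, ∞); the right piece maps [−3, ∞) onto (−∞, 28].
These images overlap. In particular T(−3) = 28 (right piece), and solving −7x + 3 = 28 on the left piece gives x = −25/7 < −3.
So T(−25/7) = T(−3) with −25/7 ≠ −3, and T is not injective, hence not bijective. This x = −25/7 is the requested value below −3.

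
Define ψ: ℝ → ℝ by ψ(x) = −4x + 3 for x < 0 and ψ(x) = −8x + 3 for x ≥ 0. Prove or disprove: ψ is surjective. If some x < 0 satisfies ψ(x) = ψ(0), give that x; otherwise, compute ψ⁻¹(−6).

Both pieces are strictly decreasing (slopes −4 and −8), so each is injective on its own interval.
The left piece maps (−∞, 0) onto (3, ∞); the right piece maps [0, ∞) onto (−∞, 3].
These images together cover ℝ, so ψ is surjective.
Because the two images are disjoint, no x < 0 has ψ(x) = ψ(0), so we compute ψ⁻¹(−6): −6 lies in (−∞, 3], so solve −8x + 3 = −6: x = (−6 − 3)/(−8) = 9/8.

9/8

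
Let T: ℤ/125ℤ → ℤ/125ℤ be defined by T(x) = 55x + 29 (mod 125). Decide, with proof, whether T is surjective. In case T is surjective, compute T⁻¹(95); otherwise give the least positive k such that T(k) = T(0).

Recall: surjectivity means every element of the codomain has a preimage under T.
Since gcd(55, 125) = 5, we have 55x ≡ 0 (mod 5) for all x, so T(x) ≡ 4 (mod 5).
But 0 ≢ 4 (mod 5), so 0 ∈ ℤ/125ℤ has no preimage. Therefore T is not surjective.
Since T is not surjective, we find the least positive k with T(k) = T(0): this means 55k ≡ 0 (mod 125), i.e. 125 ∣ 55k. Since gcd(55, 125) = 5, dividing through by 5 this holds exactly when 25 ∣ 11k, and as gcd(11, 25) = 1, exactly when 25 ∣ k.
The smallest positive such k is 25.

25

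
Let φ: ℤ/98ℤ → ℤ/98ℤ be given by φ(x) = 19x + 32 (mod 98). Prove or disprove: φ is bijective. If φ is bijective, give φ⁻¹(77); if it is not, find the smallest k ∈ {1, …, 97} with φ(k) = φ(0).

23

Suppose φ(s) = φ(t) in ℤ/98ℤ. Then 19s + 32 ≡ 19t + 32 (mod 98), therefore 19(s − t) ≡ 0 (mod 98).
Since gcd(19, 98) = 1, 19 is invertible modulo 98, therefore s − t ≡ 0 (mod 98), i.e. s = t.
We now compute 19⁻¹ mod 98 explicitly. Euclid's algorithm: 98 = 5·19 + 3, 19 = 6·3 + 1; back-substituting gives 1 = 31·19 − 6·98, so 19⁻¹ ≡ 31 (mod 98).
For any y ∈ ℤ/98ℤ, x = 31(y − 32) mod 98 satisfies φ(x) = 19·31(y − 32) + 32 ≡ y (since 19·31 ≡ 1 mod 98). So every y has a preimage.
Thus φ is bijective.
Since φ is bijective, we find φ⁻¹(77): we need 19x ≡ 77 − 32 ≡ 45 (mod 98). Using 19⁻¹ = 31: x ≡ 31·45 = 1395 = 14·98 + 23, so x = 23.
Check: φ(23) = 19·23 + 32 = 469 = 4·98 + 77 ≡ 77 (mod 98).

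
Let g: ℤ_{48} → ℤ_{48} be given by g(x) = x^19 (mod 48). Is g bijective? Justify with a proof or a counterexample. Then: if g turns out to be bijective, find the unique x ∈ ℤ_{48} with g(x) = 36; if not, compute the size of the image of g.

27

g(0) = 0^19 = 0.
g(6): Repeated squaring mod 48: 6^1 ≡ 6, 6^2 ≡ 6² = 36, 6^4 ≡ 36² = 1296 ≡ 0, 6^8 ≡ 0² = 0, 6^16 ≡ 0² = 0. Since 19 = 16 + 2 + 1, 6^19 ≡ 0·36·6: 0·36 = 0, then 0·6 = 0. So 6^19 ≡ 0 (mod 48).
So g(0) = g(6) = 0 while 0 ≠ 6, therefore g is not injective, hence not bijective.
Since g is not bijective, we determine |image(g)|. Computing x^19 mod 48 for each x (by repeated squaring, reducing mod 48 at every step), the values g(0), g(1), …, g(47) are: 0, 1, 32, 27, 16, 29, 0, 7, 32, 9, 16, 35, 0, 37, 32, 15, 16, 17, 0, 43, 32, 45, 16, 23, 0, 25, 32, 3, 16, 5, 0, 31, 32, 33, 16, 11, 0, 13, 32, 39, 16, 41, 0, 19, 32, 21, 16, 47.
The distinct values are {0, 1, 3, 5, 7, 9, 11, 13, 15, 16, 17, 19, 21, 23, 25, 27, 29, 31, 32, 33, 35, 37, 39, 41, 43, 45, 47}; there are 27 of them.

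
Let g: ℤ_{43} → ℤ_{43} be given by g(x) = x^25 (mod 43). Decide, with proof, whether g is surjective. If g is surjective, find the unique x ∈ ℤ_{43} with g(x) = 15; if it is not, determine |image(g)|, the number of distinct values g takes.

17

Since 43 is prime, the nonzero elements of ℤ_{43} form a cyclic group of order 42.
As gcd(25, 42) = 1, raising to the 25th power is a bijection on this group: if a^25 ≡ b^25 then (ab^{−1})^25 = 1, and the only element of order dividing gcd(25, 42) = 1 is 1, so a = b.
With g(0) = 0 this makes g injective on all of ℤ_{43}, hence bijective (finite equal-size domain and codomain). In particular g is surjective.
Since g is surjective, we find the preimage of 15. The inverse of x ↦ x^25 on (ℤ_{43})^× is x ↦ x^37, because 25·37 = 925 = 22·42 + 1 ≡ 1 (mod 42) and x^{42} = 1 for x ≠ 0 (Fermat). So g⁻¹(15) = 15^37 mod 43.
Repeated squaring mod 43: 15^1 ≡ 15, 15^2 ≡ 15² = 225 ≡ 10, 15^4 ≡ 10² = 100 ≡ 14, 15^8 ≡ 14² = 196 ≡ 24, 15^16 ≡ 24² = 576 ≡ 17, 15^32 ≡ 17² = 289 ≡ 31. Since 37 = 32 + 4 + 1, 15^37 ≡ 31·14·15: 31·14 = 434 ≡ 4, then 4·15 = 60 ≡ 17. So 15^37 ≡ 17 (mod 43).
Hence g⁻¹(15) = 17.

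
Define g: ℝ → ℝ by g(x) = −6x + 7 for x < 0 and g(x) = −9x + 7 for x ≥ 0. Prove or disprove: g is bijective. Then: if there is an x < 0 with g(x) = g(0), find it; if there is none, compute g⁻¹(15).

-4/3

Both pieces are strictly decreasing (slopes −6 and −9), so each is injective on its own interval.
The left piece maps (−∞, 0) onto (7, ∞); the right piece maps [0, ∞) onto (−∞, 7].
Since 7 = 7, the images partition ℝ: g is injective and surjective, hence bijective.
Because the two images are disjoint, no x < 0 has g(x) = g(0), so we compute g⁻¹(15): 15 lies in (7, ∞), so solve −6x + 7 = 15: x = (15 − 7)/(−6) = −4/3.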